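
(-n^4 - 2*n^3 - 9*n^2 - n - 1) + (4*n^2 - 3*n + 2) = -n^4 - 2*n^3 - 5*n^2 - 4*n + 1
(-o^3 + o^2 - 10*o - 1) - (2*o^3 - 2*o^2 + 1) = -3*o^3 + 3*o^2 - 10*o - 2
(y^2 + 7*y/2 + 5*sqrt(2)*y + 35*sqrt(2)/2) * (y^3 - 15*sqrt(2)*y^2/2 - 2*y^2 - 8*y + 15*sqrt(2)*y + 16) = y^5 - 5*sqrt(2)*y^4/2 + 3*y^4/2 - 90*y^3 - 15*sqrt(2)*y^3/4 - 249*y^2/2 - 45*sqrt(2)*y^2/2 - 60*sqrt(2)*y + 581*y + 280*sqrt(2)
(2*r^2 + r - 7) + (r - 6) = 2*r^2 + 2*r - 13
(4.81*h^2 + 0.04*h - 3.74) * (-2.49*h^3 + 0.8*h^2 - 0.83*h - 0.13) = -11.9769*h^5 + 3.7484*h^4 + 5.3523*h^3 - 3.6505*h^2 + 3.099*h + 0.4862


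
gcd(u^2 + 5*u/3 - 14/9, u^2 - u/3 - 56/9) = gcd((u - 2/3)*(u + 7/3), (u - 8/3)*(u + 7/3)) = u + 7/3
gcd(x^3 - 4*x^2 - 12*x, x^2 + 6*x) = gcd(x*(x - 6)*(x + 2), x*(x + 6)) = x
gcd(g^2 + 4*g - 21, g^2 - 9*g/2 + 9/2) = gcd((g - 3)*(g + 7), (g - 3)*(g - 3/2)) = g - 3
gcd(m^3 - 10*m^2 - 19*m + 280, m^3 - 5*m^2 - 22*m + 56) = m - 7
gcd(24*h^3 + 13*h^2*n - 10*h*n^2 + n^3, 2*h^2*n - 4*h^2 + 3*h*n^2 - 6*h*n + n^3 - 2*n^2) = h + n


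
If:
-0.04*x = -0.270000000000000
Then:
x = 6.75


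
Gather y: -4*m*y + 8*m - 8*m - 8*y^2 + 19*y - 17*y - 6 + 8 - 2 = -8*y^2 + y*(2 - 4*m)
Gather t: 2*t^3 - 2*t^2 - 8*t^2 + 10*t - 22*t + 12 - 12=2*t^3 - 10*t^2 - 12*t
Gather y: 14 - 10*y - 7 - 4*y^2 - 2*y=-4*y^2 - 12*y + 7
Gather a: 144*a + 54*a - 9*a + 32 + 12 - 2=189*a + 42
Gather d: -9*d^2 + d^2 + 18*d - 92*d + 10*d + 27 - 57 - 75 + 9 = -8*d^2 - 64*d - 96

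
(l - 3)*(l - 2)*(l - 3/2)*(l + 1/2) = l^4 - 6*l^3 + 41*l^2/4 - 9*l/4 - 9/2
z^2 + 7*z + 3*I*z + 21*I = (z + 7)*(z + 3*I)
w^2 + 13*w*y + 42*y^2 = (w + 6*y)*(w + 7*y)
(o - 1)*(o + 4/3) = o^2 + o/3 - 4/3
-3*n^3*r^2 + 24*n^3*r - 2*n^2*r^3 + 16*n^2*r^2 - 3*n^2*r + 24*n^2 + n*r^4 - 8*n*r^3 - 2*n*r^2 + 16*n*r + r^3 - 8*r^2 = (-3*n + r)*(n + r)*(r - 8)*(n*r + 1)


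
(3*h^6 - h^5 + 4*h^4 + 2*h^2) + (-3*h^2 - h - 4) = 3*h^6 - h^5 + 4*h^4 - h^2 - h - 4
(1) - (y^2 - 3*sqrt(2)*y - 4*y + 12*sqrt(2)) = -y^2 + 4*y + 3*sqrt(2)*y - 12*sqrt(2) + 1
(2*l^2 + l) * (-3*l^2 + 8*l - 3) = -6*l^4 + 13*l^3 + 2*l^2 - 3*l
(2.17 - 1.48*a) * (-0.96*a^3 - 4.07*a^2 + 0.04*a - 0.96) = 1.4208*a^4 + 3.9404*a^3 - 8.8911*a^2 + 1.5076*a - 2.0832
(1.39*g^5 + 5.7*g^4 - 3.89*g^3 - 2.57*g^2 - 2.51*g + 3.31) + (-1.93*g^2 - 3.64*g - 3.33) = 1.39*g^5 + 5.7*g^4 - 3.89*g^3 - 4.5*g^2 - 6.15*g - 0.02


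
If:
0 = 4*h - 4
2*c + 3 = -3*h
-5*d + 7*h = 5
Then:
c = -3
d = 2/5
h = 1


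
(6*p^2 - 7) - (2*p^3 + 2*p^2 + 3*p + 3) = -2*p^3 + 4*p^2 - 3*p - 10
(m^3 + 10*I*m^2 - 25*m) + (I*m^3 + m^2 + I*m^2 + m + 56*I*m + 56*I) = m^3 + I*m^3 + m^2 + 11*I*m^2 - 24*m + 56*I*m + 56*I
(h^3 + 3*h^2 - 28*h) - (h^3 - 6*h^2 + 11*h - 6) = 9*h^2 - 39*h + 6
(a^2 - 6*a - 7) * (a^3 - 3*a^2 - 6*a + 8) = a^5 - 9*a^4 + 5*a^3 + 65*a^2 - 6*a - 56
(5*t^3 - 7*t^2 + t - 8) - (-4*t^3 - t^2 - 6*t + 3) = 9*t^3 - 6*t^2 + 7*t - 11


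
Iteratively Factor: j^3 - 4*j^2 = (j)*(j^2 - 4*j) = j^2*(j - 4)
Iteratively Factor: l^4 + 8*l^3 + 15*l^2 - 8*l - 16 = (l + 1)*(l^3 + 7*l^2 + 8*l - 16) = (l + 1)*(l + 4)*(l^2 + 3*l - 4) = (l - 1)*(l + 1)*(l + 4)*(l + 4)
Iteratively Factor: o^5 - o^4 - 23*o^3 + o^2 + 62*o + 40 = (o - 2)*(o^4 + o^3 - 21*o^2 - 41*o - 20) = (o - 5)*(o - 2)*(o^3 + 6*o^2 + 9*o + 4) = (o - 5)*(o - 2)*(o + 4)*(o^2 + 2*o + 1) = (o - 5)*(o - 2)*(o + 1)*(o + 4)*(o + 1)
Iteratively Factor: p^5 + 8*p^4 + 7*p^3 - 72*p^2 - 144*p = (p + 4)*(p^4 + 4*p^3 - 9*p^2 - 36*p) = (p + 3)*(p + 4)*(p^3 + p^2 - 12*p) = (p + 3)*(p + 4)^2*(p^2 - 3*p) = p*(p + 3)*(p + 4)^2*(p - 3)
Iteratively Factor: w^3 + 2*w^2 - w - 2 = (w + 2)*(w^2 - 1) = (w - 1)*(w + 2)*(w + 1)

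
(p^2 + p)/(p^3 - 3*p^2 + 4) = p/(p^2 - 4*p + 4)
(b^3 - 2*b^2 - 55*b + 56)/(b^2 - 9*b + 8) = b + 7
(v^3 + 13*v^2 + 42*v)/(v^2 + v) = (v^2 + 13*v + 42)/(v + 1)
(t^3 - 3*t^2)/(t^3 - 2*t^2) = (t - 3)/(t - 2)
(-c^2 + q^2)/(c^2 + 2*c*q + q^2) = (-c + q)/(c + q)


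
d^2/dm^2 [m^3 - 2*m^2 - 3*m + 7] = 6*m - 4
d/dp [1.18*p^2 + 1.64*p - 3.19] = 2.36*p + 1.64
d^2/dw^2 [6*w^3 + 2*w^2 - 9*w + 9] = 36*w + 4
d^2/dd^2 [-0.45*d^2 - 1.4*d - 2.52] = -0.900000000000000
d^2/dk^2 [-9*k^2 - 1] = -18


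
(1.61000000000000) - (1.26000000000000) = 0.350000000000000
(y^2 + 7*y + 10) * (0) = 0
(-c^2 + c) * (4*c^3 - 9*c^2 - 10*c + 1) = -4*c^5 + 13*c^4 + c^3 - 11*c^2 + c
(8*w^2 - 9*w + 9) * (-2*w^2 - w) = -16*w^4 + 10*w^3 - 9*w^2 - 9*w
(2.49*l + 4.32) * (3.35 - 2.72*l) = -6.7728*l^2 - 3.4089*l + 14.472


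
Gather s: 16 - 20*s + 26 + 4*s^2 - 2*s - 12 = 4*s^2 - 22*s + 30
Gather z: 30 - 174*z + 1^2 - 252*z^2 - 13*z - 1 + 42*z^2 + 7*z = -210*z^2 - 180*z + 30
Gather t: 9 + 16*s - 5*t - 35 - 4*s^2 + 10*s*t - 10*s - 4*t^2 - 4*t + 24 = -4*s^2 + 6*s - 4*t^2 + t*(10*s - 9) - 2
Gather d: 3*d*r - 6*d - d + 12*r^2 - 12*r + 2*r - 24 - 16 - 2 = d*(3*r - 7) + 12*r^2 - 10*r - 42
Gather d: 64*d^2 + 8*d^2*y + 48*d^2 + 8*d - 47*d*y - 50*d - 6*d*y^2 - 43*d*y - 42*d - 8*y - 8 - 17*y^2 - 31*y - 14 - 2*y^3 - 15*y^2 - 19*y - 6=d^2*(8*y + 112) + d*(-6*y^2 - 90*y - 84) - 2*y^3 - 32*y^2 - 58*y - 28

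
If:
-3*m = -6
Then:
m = 2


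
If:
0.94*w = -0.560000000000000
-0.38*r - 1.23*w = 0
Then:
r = 1.93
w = -0.60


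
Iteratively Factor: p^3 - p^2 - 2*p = (p + 1)*(p^2 - 2*p) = p*(p + 1)*(p - 2)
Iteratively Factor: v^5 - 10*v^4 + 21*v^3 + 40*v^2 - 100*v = (v + 2)*(v^4 - 12*v^3 + 45*v^2 - 50*v) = (v - 5)*(v + 2)*(v^3 - 7*v^2 + 10*v) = (v - 5)*(v - 2)*(v + 2)*(v^2 - 5*v) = v*(v - 5)*(v - 2)*(v + 2)*(v - 5)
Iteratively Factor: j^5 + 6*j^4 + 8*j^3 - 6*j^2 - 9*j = (j + 3)*(j^4 + 3*j^3 - j^2 - 3*j) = (j - 1)*(j + 3)*(j^3 + 4*j^2 + 3*j) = j*(j - 1)*(j + 3)*(j^2 + 4*j + 3) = j*(j - 1)*(j + 3)^2*(j + 1)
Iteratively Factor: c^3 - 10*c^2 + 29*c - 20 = (c - 1)*(c^2 - 9*c + 20) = (c - 5)*(c - 1)*(c - 4)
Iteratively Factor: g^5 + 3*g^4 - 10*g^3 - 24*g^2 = (g + 4)*(g^4 - g^3 - 6*g^2) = g*(g + 4)*(g^3 - g^2 - 6*g) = g*(g - 3)*(g + 4)*(g^2 + 2*g) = g*(g - 3)*(g + 2)*(g + 4)*(g)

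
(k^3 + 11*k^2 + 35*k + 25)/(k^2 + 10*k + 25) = k + 1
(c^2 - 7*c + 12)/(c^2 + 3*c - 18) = (c - 4)/(c + 6)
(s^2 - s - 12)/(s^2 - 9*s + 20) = (s + 3)/(s - 5)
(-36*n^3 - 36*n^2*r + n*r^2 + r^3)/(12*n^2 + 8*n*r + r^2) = (-6*n^2 - 5*n*r + r^2)/(2*n + r)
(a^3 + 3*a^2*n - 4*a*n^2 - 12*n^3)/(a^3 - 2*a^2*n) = 1 + 5*n/a + 6*n^2/a^2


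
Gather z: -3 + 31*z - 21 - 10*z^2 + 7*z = -10*z^2 + 38*z - 24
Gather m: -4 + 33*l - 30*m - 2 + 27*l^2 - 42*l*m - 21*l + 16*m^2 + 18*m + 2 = 27*l^2 + 12*l + 16*m^2 + m*(-42*l - 12) - 4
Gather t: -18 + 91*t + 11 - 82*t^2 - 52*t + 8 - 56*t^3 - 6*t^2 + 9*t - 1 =-56*t^3 - 88*t^2 + 48*t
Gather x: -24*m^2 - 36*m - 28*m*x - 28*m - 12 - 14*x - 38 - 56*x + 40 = -24*m^2 - 64*m + x*(-28*m - 70) - 10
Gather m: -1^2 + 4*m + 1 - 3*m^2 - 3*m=-3*m^2 + m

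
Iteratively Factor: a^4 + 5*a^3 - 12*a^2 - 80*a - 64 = (a + 1)*(a^3 + 4*a^2 - 16*a - 64) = (a - 4)*(a + 1)*(a^2 + 8*a + 16) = (a - 4)*(a + 1)*(a + 4)*(a + 4)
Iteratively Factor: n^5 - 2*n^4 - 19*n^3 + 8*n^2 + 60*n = (n - 2)*(n^4 - 19*n^2 - 30*n) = (n - 2)*(n + 2)*(n^3 - 2*n^2 - 15*n) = n*(n - 2)*(n + 2)*(n^2 - 2*n - 15) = n*(n - 5)*(n - 2)*(n + 2)*(n + 3)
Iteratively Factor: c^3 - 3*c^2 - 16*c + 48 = (c + 4)*(c^2 - 7*c + 12) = (c - 3)*(c + 4)*(c - 4)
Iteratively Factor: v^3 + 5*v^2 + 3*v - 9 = (v + 3)*(v^2 + 2*v - 3) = (v - 1)*(v + 3)*(v + 3)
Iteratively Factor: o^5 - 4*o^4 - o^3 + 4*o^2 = (o)*(o^4 - 4*o^3 - o^2 + 4*o) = o*(o - 1)*(o^3 - 3*o^2 - 4*o) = o^2*(o - 1)*(o^2 - 3*o - 4) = o^2*(o - 4)*(o - 1)*(o + 1)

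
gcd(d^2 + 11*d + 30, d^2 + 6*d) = d + 6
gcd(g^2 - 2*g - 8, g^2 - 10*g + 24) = g - 4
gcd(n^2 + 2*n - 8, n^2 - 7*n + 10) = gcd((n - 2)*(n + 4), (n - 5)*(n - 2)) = n - 2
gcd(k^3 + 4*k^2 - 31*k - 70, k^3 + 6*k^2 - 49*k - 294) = k + 7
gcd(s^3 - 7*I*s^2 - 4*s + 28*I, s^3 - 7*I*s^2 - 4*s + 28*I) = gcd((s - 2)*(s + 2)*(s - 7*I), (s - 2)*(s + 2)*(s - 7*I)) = s^3 - 7*I*s^2 - 4*s + 28*I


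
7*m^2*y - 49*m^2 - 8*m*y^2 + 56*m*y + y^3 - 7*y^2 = (-7*m + y)*(-m + y)*(y - 7)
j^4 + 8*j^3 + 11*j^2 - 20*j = j*(j - 1)*(j + 4)*(j + 5)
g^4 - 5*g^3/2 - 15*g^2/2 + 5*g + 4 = (g - 4)*(g - 1)*(g + 1/2)*(g + 2)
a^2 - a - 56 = (a - 8)*(a + 7)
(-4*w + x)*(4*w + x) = -16*w^2 + x^2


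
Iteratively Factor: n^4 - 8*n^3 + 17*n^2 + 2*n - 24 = (n - 2)*(n^3 - 6*n^2 + 5*n + 12) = (n - 3)*(n - 2)*(n^2 - 3*n - 4) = (n - 4)*(n - 3)*(n - 2)*(n + 1)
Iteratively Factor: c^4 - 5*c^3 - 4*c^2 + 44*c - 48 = (c - 4)*(c^3 - c^2 - 8*c + 12) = (c - 4)*(c + 3)*(c^2 - 4*c + 4) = (c - 4)*(c - 2)*(c + 3)*(c - 2)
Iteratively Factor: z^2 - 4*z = (z - 4)*(z)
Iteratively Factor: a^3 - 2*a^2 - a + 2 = (a - 1)*(a^2 - a - 2) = (a - 2)*(a - 1)*(a + 1)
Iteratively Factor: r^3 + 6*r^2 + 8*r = (r + 2)*(r^2 + 4*r) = r*(r + 2)*(r + 4)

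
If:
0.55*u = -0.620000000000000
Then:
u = -1.13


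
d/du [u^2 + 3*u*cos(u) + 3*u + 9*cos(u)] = -3*u*sin(u) + 2*u - 9*sin(u) + 3*cos(u) + 3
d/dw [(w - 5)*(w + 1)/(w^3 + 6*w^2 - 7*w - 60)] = (-w^4 + 8*w^3 + 32*w^2 - 60*w + 205)/(w^6 + 12*w^5 + 22*w^4 - 204*w^3 - 671*w^2 + 840*w + 3600)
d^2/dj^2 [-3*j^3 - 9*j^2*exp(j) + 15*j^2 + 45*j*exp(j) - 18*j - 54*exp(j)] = -9*j^2*exp(j) + 9*j*exp(j) - 18*j + 18*exp(j) + 30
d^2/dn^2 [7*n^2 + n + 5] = 14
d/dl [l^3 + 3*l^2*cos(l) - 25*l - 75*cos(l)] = -3*l^2*sin(l) + 3*l^2 + 6*l*cos(l) + 75*sin(l) - 25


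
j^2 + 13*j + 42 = (j + 6)*(j + 7)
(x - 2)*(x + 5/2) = x^2 + x/2 - 5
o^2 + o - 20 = (o - 4)*(o + 5)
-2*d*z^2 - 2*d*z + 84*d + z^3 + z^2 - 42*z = (-2*d + z)*(z - 6)*(z + 7)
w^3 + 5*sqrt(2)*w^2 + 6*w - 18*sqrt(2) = (w - sqrt(2))*(w + 3*sqrt(2))^2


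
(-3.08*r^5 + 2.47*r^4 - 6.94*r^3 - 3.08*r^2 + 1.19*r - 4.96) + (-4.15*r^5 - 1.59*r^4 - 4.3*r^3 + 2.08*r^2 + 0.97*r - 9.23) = -7.23*r^5 + 0.88*r^4 - 11.24*r^3 - 1.0*r^2 + 2.16*r - 14.19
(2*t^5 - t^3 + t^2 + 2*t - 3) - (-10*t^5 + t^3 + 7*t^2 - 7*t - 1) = 12*t^5 - 2*t^3 - 6*t^2 + 9*t - 2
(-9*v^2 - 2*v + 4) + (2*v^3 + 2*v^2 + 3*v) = 2*v^3 - 7*v^2 + v + 4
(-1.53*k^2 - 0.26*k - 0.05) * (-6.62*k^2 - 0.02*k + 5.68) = 10.1286*k^4 + 1.7518*k^3 - 8.3542*k^2 - 1.4758*k - 0.284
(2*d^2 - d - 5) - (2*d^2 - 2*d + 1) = d - 6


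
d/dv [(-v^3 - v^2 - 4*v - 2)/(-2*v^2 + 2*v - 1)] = (2*v^4 - 4*v^3 - 7*v^2 - 6*v + 8)/(4*v^4 - 8*v^3 + 8*v^2 - 4*v + 1)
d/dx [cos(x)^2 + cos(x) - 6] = -sin(x) - sin(2*x)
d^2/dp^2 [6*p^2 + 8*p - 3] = 12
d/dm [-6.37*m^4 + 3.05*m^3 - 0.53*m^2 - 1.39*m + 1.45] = -25.48*m^3 + 9.15*m^2 - 1.06*m - 1.39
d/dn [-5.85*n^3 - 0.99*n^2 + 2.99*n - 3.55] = -17.55*n^2 - 1.98*n + 2.99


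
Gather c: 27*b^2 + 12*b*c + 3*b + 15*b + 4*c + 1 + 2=27*b^2 + 18*b + c*(12*b + 4) + 3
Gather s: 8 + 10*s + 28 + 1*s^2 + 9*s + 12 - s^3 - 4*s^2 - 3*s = -s^3 - 3*s^2 + 16*s + 48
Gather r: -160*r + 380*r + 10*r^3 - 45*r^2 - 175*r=10*r^3 - 45*r^2 + 45*r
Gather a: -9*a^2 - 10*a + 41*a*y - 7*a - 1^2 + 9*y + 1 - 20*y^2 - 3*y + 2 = -9*a^2 + a*(41*y - 17) - 20*y^2 + 6*y + 2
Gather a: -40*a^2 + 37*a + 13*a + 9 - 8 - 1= -40*a^2 + 50*a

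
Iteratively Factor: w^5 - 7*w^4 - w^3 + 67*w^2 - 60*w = (w - 4)*(w^4 - 3*w^3 - 13*w^2 + 15*w) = w*(w - 4)*(w^3 - 3*w^2 - 13*w + 15) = w*(w - 4)*(w - 1)*(w^2 - 2*w - 15) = w*(w - 5)*(w - 4)*(w - 1)*(w + 3)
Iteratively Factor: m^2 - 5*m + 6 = (m - 2)*(m - 3)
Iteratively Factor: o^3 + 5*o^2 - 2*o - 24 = (o - 2)*(o^2 + 7*o + 12) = (o - 2)*(o + 3)*(o + 4)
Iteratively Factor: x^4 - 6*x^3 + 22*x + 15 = (x - 5)*(x^3 - x^2 - 5*x - 3) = (x - 5)*(x + 1)*(x^2 - 2*x - 3) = (x - 5)*(x - 3)*(x + 1)*(x + 1)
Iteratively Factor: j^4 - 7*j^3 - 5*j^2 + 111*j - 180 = (j - 3)*(j^3 - 4*j^2 - 17*j + 60) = (j - 5)*(j - 3)*(j^2 + j - 12) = (j - 5)*(j - 3)^2*(j + 4)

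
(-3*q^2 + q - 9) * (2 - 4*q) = 12*q^3 - 10*q^2 + 38*q - 18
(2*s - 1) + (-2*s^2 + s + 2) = -2*s^2 + 3*s + 1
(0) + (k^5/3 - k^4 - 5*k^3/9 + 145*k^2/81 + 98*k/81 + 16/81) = k^5/3 - k^4 - 5*k^3/9 + 145*k^2/81 + 98*k/81 + 16/81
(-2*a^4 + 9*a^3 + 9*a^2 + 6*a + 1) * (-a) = 2*a^5 - 9*a^4 - 9*a^3 - 6*a^2 - a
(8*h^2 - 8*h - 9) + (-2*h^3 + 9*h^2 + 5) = -2*h^3 + 17*h^2 - 8*h - 4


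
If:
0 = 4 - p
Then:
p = 4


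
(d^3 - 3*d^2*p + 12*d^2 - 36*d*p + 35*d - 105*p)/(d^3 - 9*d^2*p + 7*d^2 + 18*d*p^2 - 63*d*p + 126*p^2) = (-d - 5)/(-d + 6*p)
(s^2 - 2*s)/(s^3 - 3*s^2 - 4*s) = (2 - s)/(-s^2 + 3*s + 4)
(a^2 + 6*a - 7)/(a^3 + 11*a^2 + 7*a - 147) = (a - 1)/(a^2 + 4*a - 21)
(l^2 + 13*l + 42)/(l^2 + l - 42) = (l + 6)/(l - 6)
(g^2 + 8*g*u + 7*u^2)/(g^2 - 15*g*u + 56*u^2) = (g^2 + 8*g*u + 7*u^2)/(g^2 - 15*g*u + 56*u^2)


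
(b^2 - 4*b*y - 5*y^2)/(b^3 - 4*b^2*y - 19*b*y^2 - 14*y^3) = (-b + 5*y)/(-b^2 + 5*b*y + 14*y^2)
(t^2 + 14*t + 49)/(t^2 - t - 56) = (t + 7)/(t - 8)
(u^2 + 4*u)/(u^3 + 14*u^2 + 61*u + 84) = u/(u^2 + 10*u + 21)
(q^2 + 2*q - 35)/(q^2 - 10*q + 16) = (q^2 + 2*q - 35)/(q^2 - 10*q + 16)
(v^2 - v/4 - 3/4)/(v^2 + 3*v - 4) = (v + 3/4)/(v + 4)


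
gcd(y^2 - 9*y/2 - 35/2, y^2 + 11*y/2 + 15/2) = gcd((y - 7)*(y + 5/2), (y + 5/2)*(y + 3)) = y + 5/2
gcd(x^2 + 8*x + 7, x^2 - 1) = x + 1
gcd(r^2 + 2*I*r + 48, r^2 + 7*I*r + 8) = r + 8*I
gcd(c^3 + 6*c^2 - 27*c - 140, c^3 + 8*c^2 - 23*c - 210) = c^2 + 2*c - 35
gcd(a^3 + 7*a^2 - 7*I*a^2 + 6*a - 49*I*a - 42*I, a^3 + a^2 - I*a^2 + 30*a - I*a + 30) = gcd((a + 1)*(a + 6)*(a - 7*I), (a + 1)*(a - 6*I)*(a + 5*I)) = a + 1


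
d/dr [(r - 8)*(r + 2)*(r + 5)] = 3*r^2 - 2*r - 46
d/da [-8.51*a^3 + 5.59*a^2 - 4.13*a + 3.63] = -25.53*a^2 + 11.18*a - 4.13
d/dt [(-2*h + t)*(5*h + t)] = 3*h + 2*t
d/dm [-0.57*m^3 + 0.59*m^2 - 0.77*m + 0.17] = -1.71*m^2 + 1.18*m - 0.77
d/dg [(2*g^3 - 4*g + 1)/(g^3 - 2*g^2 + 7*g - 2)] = (-4*g^4 + 36*g^3 - 23*g^2 + 4*g + 1)/(g^6 - 4*g^5 + 18*g^4 - 32*g^3 + 57*g^2 - 28*g + 4)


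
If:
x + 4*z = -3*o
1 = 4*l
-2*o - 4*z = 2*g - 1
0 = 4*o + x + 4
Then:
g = 9/2 - 6*z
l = 1/4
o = 4*z - 4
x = 12 - 16*z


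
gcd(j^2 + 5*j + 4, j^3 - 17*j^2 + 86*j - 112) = 1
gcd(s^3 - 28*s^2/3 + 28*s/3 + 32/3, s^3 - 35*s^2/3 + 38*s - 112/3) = s - 2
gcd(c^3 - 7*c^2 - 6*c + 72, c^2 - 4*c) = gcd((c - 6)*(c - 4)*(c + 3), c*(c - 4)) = c - 4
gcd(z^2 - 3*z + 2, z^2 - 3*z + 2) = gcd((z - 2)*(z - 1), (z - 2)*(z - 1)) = z^2 - 3*z + 2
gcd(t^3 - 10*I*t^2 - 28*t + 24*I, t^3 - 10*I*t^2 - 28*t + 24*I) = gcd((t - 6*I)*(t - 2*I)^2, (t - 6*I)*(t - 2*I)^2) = t^3 - 10*I*t^2 - 28*t + 24*I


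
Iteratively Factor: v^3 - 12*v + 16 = (v - 2)*(v^2 + 2*v - 8) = (v - 2)*(v + 4)*(v - 2)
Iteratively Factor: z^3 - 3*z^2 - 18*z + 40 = (z - 2)*(z^2 - z - 20) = (z - 2)*(z + 4)*(z - 5)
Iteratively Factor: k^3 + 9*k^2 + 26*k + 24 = (k + 4)*(k^2 + 5*k + 6) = (k + 2)*(k + 4)*(k + 3)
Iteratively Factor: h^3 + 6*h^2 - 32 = (h + 4)*(h^2 + 2*h - 8) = (h + 4)^2*(h - 2)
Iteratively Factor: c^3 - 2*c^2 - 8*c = (c + 2)*(c^2 - 4*c) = c*(c + 2)*(c - 4)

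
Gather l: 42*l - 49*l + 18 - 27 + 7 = -7*l - 2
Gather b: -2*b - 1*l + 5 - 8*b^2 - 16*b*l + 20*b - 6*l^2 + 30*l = -8*b^2 + b*(18 - 16*l) - 6*l^2 + 29*l + 5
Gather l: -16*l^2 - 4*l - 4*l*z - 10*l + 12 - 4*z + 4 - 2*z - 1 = -16*l^2 + l*(-4*z - 14) - 6*z + 15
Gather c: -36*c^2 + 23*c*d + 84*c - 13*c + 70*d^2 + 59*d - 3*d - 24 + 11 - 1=-36*c^2 + c*(23*d + 71) + 70*d^2 + 56*d - 14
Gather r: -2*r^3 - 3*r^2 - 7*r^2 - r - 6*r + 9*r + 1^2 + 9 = -2*r^3 - 10*r^2 + 2*r + 10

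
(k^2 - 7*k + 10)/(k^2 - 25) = (k - 2)/(k + 5)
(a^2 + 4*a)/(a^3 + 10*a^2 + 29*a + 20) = a/(a^2 + 6*a + 5)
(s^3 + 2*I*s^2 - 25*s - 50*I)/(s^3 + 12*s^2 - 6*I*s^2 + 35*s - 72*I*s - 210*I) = (s^2 + s*(-5 + 2*I) - 10*I)/(s^2 + s*(7 - 6*I) - 42*I)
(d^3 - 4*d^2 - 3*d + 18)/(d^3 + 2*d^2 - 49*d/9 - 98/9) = 9*(d^2 - 6*d + 9)/(9*d^2 - 49)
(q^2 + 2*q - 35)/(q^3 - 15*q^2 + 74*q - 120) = (q + 7)/(q^2 - 10*q + 24)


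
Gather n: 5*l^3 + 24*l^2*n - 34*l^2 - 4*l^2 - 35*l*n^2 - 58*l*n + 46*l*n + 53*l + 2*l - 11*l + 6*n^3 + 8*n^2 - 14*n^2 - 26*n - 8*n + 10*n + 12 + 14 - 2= 5*l^3 - 38*l^2 + 44*l + 6*n^3 + n^2*(-35*l - 6) + n*(24*l^2 - 12*l - 24) + 24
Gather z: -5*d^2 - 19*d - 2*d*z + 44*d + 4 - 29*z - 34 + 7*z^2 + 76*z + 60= -5*d^2 + 25*d + 7*z^2 + z*(47 - 2*d) + 30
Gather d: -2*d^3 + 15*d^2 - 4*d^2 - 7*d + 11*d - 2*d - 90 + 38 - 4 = -2*d^3 + 11*d^2 + 2*d - 56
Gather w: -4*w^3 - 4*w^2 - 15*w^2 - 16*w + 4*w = -4*w^3 - 19*w^2 - 12*w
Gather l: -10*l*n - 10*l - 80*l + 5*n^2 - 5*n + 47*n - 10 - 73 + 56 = l*(-10*n - 90) + 5*n^2 + 42*n - 27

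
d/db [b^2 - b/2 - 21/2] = 2*b - 1/2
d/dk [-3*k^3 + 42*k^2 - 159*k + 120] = -9*k^2 + 84*k - 159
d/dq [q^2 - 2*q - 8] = 2*q - 2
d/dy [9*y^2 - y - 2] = 18*y - 1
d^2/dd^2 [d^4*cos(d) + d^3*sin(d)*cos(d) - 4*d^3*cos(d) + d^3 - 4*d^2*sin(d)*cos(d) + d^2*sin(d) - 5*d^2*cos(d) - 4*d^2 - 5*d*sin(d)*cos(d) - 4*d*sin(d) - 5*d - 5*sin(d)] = -d^4*cos(d) - 8*d^3*sin(d) - 2*d^3*sin(2*d) + 4*d^3*cos(d) + 23*d^2*sin(d) + 8*d^2*sin(2*d) + 17*d^2*cos(d) + 6*d^2*cos(2*d) + 24*d*sin(d) + 13*d*sin(2*d) - 20*d*cos(d) - 16*d*cos(2*d) + 6*d + 7*sin(d) - 4*sin(2*d) - 18*cos(d) - 10*cos(2*d) - 8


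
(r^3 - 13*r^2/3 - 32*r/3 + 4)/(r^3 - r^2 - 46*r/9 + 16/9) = 3*(r - 6)/(3*r - 8)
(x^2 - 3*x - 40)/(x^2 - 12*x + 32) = (x + 5)/(x - 4)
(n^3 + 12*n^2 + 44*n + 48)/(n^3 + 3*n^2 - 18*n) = (n^2 + 6*n + 8)/(n*(n - 3))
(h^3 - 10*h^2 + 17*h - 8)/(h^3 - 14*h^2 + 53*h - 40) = (h - 1)/(h - 5)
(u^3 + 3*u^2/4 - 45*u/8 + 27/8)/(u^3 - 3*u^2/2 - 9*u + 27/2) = (u - 3/4)/(u - 3)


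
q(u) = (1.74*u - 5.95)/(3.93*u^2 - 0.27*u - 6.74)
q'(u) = (0.27 - 7.86*u)*(1.74*u - 5.95)/(3.93*u^2 - 0.27*u - 6.74)^2 + 1.74/(3.93*u^2 - 0.27*u - 6.74)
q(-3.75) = -0.25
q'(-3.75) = -0.12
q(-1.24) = 22.37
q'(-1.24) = -623.03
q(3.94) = 0.02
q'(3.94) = 0.02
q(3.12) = -0.02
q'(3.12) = 0.07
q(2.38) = -0.12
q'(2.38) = 0.27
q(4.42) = 0.03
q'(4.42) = 0.01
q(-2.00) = -0.99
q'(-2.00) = -1.48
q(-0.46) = 1.17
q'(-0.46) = -1.08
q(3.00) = -0.03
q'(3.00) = 0.08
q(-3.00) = -0.38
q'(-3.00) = -0.25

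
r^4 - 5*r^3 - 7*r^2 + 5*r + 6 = (r - 6)*(r - 1)*(r + 1)^2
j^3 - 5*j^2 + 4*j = j*(j - 4)*(j - 1)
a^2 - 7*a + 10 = (a - 5)*(a - 2)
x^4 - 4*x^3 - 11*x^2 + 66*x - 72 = (x - 3)^2*(x - 2)*(x + 4)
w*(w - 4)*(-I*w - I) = -I*w^3 + 3*I*w^2 + 4*I*w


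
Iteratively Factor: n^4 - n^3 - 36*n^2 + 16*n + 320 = (n + 4)*(n^3 - 5*n^2 - 16*n + 80) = (n - 5)*(n + 4)*(n^2 - 16) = (n - 5)*(n - 4)*(n + 4)*(n + 4)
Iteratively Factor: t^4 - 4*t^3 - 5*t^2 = (t)*(t^3 - 4*t^2 - 5*t) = t*(t + 1)*(t^2 - 5*t) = t^2*(t + 1)*(t - 5)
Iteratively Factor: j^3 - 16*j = (j + 4)*(j^2 - 4*j) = (j - 4)*(j + 4)*(j)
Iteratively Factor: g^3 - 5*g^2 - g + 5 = (g - 1)*(g^2 - 4*g - 5) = (g - 5)*(g - 1)*(g + 1)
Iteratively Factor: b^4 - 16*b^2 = (b - 4)*(b^3 + 4*b^2) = b*(b - 4)*(b^2 + 4*b) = b^2*(b - 4)*(b + 4)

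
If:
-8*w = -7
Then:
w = 7/8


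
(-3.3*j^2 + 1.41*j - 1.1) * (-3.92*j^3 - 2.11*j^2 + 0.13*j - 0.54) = 12.936*j^5 + 1.4358*j^4 + 0.9079*j^3 + 4.2863*j^2 - 0.9044*j + 0.594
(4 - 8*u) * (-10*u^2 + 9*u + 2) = 80*u^3 - 112*u^2 + 20*u + 8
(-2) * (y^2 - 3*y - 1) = -2*y^2 + 6*y + 2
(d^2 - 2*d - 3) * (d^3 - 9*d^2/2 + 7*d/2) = d^5 - 13*d^4/2 + 19*d^3/2 + 13*d^2/2 - 21*d/2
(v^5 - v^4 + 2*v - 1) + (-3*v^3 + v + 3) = v^5 - v^4 - 3*v^3 + 3*v + 2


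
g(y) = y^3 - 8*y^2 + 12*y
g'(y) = 3*y^2 - 16*y + 12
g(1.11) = 4.83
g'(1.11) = -2.06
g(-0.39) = -5.96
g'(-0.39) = 18.70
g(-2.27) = -80.16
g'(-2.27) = 63.78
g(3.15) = -10.32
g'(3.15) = -8.63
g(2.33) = -2.82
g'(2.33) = -8.99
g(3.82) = -15.16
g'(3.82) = -5.34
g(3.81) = -15.10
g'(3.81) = -5.41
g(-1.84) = -55.39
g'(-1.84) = 51.60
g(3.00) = -9.00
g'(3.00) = -9.00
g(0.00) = 0.00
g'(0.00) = 12.00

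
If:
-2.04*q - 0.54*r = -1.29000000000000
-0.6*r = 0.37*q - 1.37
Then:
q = 0.03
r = 2.26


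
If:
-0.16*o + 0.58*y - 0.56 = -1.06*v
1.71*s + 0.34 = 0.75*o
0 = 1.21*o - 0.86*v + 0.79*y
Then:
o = 0.42061135371179 - 1.16698689956332*y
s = -0.511836359457596*y - 0.0143517454480451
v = 0.5917903930131 - 0.723318777292576*y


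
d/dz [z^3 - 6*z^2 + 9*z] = 3*z^2 - 12*z + 9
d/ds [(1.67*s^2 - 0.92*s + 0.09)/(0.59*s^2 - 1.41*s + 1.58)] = (-1.8119*s^2 + 5.171*s - 1.3267)/(0.3481*s^4 - 1.6638*s^3 + 3.8525*s^2 - 4.4556*s + 2.4964)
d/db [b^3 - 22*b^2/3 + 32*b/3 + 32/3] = 3*b^2 - 44*b/3 + 32/3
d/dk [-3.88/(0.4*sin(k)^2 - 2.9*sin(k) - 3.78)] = (3.104*sin(k) - 11.252)*cos(k)/(-0.4*sin(k)^2 + 2.9*sin(k) + 3.78)^2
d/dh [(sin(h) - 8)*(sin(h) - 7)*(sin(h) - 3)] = (3*sin(h)^2 - 36*sin(h) + 101)*cos(h)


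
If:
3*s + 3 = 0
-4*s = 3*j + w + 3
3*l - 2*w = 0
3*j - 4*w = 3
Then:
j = 7/15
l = -4/15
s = -1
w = -2/5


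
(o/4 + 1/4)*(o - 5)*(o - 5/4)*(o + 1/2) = o^4/4 - 19*o^3/16 - 21*o^2/32 + 25*o/16 + 25/32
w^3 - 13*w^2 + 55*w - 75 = (w - 5)^2*(w - 3)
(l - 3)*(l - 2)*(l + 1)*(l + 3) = l^4 - l^3 - 11*l^2 + 9*l + 18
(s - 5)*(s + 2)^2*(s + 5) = s^4 + 4*s^3 - 21*s^2 - 100*s - 100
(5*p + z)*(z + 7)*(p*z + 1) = 5*p^2*z^2 + 35*p^2*z + p*z^3 + 7*p*z^2 + 5*p*z + 35*p + z^2 + 7*z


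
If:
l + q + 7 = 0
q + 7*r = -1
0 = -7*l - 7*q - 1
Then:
No Solution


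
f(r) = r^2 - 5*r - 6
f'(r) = 2*r - 5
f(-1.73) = 5.64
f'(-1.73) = -8.46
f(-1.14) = 1.00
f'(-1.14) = -7.28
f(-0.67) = -2.20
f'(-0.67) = -6.34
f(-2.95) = 17.45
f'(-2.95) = -10.90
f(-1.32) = 2.34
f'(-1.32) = -7.64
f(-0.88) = -0.83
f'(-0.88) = -6.76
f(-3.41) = 22.68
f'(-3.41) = -11.82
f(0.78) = -9.29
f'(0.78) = -3.44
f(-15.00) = 294.00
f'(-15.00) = -35.00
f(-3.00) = 18.00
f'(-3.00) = -11.00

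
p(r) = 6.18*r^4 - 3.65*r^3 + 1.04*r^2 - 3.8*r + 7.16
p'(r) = 24.72*r^3 - 10.95*r^2 + 2.08*r - 3.8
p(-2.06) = 162.60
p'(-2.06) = -270.65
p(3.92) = 1247.64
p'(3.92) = 1325.13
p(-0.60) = 11.40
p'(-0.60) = -14.33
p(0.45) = 5.58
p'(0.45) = -2.83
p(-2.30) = 238.75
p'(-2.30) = -367.28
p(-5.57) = 6639.87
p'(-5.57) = -4626.94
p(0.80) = 5.45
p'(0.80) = 3.51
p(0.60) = 5.27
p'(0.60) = -1.15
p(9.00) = 37943.33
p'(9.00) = 17148.85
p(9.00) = 37943.33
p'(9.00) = 17148.85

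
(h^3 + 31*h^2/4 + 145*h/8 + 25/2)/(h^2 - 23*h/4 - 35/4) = (h^2 + 13*h/2 + 10)/(h - 7)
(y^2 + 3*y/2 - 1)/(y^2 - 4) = (y - 1/2)/(y - 2)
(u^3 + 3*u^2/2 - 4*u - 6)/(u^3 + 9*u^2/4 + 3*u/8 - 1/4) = 4*(2*u^2 - u - 6)/(8*u^2 + 2*u - 1)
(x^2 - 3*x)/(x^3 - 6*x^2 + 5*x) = (x - 3)/(x^2 - 6*x + 5)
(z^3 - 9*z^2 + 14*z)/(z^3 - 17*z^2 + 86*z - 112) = z/(z - 8)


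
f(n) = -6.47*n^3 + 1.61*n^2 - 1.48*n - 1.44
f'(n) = -19.41*n^2 + 3.22*n - 1.48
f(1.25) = -13.41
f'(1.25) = -27.78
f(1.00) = -7.78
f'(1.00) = -17.67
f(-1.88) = 50.02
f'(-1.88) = -76.14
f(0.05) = -1.51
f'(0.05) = -1.37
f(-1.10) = 10.75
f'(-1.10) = -28.51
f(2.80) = -134.99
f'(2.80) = -144.64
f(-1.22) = 14.51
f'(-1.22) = -34.30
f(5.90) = -1282.93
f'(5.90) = -658.14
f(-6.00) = 1462.92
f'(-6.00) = -719.56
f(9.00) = -4600.98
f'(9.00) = -1544.71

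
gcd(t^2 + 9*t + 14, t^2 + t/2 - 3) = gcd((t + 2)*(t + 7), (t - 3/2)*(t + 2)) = t + 2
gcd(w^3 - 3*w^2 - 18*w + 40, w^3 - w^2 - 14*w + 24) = w^2 + 2*w - 8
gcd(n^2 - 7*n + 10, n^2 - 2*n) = n - 2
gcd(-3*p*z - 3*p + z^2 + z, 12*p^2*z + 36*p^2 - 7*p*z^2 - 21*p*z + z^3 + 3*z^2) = -3*p + z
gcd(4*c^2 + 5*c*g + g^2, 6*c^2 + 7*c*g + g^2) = c + g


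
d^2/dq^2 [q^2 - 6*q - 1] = 2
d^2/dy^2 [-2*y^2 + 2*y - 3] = -4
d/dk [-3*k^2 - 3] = -6*k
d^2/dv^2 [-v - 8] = 0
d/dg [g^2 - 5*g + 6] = 2*g - 5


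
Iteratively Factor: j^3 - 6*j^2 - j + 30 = (j - 3)*(j^2 - 3*j - 10) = (j - 5)*(j - 3)*(j + 2)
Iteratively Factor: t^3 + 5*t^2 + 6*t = (t + 3)*(t^2 + 2*t) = t*(t + 3)*(t + 2)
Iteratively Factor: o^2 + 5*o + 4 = (o + 1)*(o + 4)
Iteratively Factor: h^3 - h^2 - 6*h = (h - 3)*(h^2 + 2*h) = (h - 3)*(h + 2)*(h)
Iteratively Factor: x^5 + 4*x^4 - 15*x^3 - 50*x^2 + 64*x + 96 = (x - 2)*(x^4 + 6*x^3 - 3*x^2 - 56*x - 48) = (x - 3)*(x - 2)*(x^3 + 9*x^2 + 24*x + 16) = (x - 3)*(x - 2)*(x + 4)*(x^2 + 5*x + 4) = (x - 3)*(x - 2)*(x + 1)*(x + 4)*(x + 4)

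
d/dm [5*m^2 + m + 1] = 10*m + 1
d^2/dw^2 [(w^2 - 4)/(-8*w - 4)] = 15/(2*(8*w^3 + 12*w^2 + 6*w + 1))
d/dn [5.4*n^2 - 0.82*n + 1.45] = 10.8*n - 0.82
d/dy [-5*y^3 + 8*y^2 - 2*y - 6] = -15*y^2 + 16*y - 2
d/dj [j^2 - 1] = 2*j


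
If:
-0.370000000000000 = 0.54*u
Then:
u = -0.69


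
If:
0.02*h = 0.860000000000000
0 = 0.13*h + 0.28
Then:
No Solution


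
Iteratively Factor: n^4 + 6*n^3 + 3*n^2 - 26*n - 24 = (n + 1)*(n^3 + 5*n^2 - 2*n - 24) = (n - 2)*(n + 1)*(n^2 + 7*n + 12) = (n - 2)*(n + 1)*(n + 4)*(n + 3)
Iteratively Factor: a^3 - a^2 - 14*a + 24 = (a + 4)*(a^2 - 5*a + 6) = (a - 3)*(a + 4)*(a - 2)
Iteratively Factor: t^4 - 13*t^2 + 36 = (t - 3)*(t^3 + 3*t^2 - 4*t - 12) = (t - 3)*(t + 3)*(t^2 - 4) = (t - 3)*(t - 2)*(t + 3)*(t + 2)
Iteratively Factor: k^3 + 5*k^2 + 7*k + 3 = (k + 1)*(k^2 + 4*k + 3) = (k + 1)^2*(k + 3)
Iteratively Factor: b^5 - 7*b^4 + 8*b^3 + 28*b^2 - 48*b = (b - 3)*(b^4 - 4*b^3 - 4*b^2 + 16*b) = (b - 3)*(b + 2)*(b^3 - 6*b^2 + 8*b) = (b - 3)*(b - 2)*(b + 2)*(b^2 - 4*b) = b*(b - 3)*(b - 2)*(b + 2)*(b - 4)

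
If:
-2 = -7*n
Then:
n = 2/7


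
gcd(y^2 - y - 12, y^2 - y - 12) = y^2 - y - 12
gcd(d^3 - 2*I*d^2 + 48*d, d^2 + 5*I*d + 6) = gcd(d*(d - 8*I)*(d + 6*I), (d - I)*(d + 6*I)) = d + 6*I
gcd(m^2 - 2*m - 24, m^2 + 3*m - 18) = 1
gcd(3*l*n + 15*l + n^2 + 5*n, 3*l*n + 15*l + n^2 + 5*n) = 3*l*n + 15*l + n^2 + 5*n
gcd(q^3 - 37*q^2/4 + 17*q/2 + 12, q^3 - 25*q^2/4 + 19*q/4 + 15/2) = q^2 - 5*q/4 - 3/2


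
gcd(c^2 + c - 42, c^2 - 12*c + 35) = 1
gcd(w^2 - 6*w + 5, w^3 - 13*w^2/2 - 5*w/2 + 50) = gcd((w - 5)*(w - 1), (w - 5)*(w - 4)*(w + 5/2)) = w - 5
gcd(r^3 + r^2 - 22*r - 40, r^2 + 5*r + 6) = r + 2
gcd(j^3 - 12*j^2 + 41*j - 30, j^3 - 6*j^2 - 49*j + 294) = j - 6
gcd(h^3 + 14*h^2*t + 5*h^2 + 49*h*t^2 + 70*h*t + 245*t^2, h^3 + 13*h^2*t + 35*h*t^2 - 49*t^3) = h^2 + 14*h*t + 49*t^2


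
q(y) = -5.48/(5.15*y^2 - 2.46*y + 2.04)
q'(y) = -5.48*(2.46 - 10.3*y)/(5.15*y^2 - 2.46*y + 2.04)^2 = (56.444*y - 13.4808)/(5.15*y^2 - 2.46*y + 2.04)^2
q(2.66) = -0.17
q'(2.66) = 0.13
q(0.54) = -2.48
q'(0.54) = 3.47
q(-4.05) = -0.06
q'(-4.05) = -0.03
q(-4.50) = -0.05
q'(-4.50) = -0.02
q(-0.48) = -1.24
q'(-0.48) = -2.09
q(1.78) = -0.39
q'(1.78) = 0.45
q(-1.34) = -0.38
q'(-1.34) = -0.42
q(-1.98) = -0.20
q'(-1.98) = -0.17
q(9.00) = -0.01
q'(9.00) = 0.00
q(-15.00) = -0.00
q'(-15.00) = -0.00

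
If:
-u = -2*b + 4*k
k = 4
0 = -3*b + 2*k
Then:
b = 8/3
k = 4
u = -32/3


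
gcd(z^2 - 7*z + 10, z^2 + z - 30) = z - 5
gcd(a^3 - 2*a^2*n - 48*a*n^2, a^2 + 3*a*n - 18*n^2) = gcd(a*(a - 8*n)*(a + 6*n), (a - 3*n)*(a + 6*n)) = a + 6*n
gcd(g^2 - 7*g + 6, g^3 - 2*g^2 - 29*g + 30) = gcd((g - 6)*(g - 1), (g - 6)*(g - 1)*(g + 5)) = g^2 - 7*g + 6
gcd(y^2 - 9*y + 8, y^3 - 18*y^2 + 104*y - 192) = y - 8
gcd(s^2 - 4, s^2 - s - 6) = s + 2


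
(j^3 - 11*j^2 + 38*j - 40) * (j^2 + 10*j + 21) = j^5 - j^4 - 51*j^3 + 109*j^2 + 398*j - 840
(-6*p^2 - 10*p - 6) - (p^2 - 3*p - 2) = -7*p^2 - 7*p - 4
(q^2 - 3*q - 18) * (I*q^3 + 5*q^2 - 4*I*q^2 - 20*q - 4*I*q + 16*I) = I*q^5 + 5*q^4 - 7*I*q^4 - 35*q^3 - 10*I*q^3 - 30*q^2 + 100*I*q^2 + 360*q + 24*I*q - 288*I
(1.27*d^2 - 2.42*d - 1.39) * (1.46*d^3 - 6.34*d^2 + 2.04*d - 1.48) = 1.8542*d^5 - 11.585*d^4 + 15.9042*d^3 + 1.9962*d^2 + 0.746*d + 2.0572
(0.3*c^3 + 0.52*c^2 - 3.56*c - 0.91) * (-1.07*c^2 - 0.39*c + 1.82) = -0.321*c^5 - 0.6734*c^4 + 4.1524*c^3 + 3.3085*c^2 - 6.1243*c - 1.6562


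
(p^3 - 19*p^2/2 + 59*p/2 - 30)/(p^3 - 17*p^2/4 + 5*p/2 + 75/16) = 8*(p^2 - 7*p + 12)/(8*p^2 - 14*p - 15)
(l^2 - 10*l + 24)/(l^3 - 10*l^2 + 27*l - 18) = (l - 4)/(l^2 - 4*l + 3)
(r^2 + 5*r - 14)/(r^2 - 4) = (r + 7)/(r + 2)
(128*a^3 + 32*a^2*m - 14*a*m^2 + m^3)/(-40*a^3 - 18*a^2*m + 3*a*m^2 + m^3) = (-64*a^2 + 16*a*m - m^2)/(20*a^2 - a*m - m^2)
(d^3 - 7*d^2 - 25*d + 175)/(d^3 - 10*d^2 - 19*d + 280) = (d - 5)/(d - 8)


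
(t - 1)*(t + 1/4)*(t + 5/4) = t^3 + t^2/2 - 19*t/16 - 5/16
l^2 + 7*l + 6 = (l + 1)*(l + 6)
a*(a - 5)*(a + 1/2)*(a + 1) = a^4 - 7*a^3/2 - 7*a^2 - 5*a/2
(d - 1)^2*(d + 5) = d^3 + 3*d^2 - 9*d + 5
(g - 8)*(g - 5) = g^2 - 13*g + 40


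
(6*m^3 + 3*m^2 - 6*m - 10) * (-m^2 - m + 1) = -6*m^5 - 9*m^4 + 9*m^3 + 19*m^2 + 4*m - 10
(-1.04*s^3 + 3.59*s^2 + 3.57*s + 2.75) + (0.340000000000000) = -1.04*s^3 + 3.59*s^2 + 3.57*s + 3.09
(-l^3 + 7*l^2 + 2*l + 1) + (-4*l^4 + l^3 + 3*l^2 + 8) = -4*l^4 + 10*l^2 + 2*l + 9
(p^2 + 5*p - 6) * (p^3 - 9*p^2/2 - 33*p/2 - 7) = p^5 + p^4/2 - 45*p^3 - 125*p^2/2 + 64*p + 42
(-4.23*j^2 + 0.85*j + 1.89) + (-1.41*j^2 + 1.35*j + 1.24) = -5.64*j^2 + 2.2*j + 3.13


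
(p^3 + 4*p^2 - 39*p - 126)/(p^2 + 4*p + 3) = (p^2 + p - 42)/(p + 1)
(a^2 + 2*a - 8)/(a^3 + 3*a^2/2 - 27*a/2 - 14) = 2*(a - 2)/(2*a^2 - 5*a - 7)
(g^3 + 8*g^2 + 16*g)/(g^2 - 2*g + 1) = g*(g^2 + 8*g + 16)/(g^2 - 2*g + 1)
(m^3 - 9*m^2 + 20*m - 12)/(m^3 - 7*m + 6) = (m - 6)/(m + 3)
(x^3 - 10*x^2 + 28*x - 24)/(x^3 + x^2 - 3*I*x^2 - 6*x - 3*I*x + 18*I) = (x^2 - 8*x + 12)/(x^2 + 3*x*(1 - I) - 9*I)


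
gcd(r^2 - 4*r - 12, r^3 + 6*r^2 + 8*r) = r + 2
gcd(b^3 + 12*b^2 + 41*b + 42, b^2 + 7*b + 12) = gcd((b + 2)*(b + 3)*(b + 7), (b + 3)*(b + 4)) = b + 3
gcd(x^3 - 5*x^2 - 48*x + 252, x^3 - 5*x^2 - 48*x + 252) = x^3 - 5*x^2 - 48*x + 252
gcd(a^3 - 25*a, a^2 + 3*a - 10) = a + 5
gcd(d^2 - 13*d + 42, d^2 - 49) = d - 7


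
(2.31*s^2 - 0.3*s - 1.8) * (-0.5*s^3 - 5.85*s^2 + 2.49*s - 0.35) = -1.155*s^5 - 13.3635*s^4 + 8.4069*s^3 + 8.9745*s^2 - 4.377*s + 0.63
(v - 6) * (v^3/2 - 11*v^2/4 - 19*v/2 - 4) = v^4/2 - 23*v^3/4 + 7*v^2 + 53*v + 24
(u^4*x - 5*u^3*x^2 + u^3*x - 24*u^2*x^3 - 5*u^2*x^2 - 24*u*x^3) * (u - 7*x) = u^5*x - 12*u^4*x^2 + u^4*x + 11*u^3*x^3 - 12*u^3*x^2 + 168*u^2*x^4 + 11*u^2*x^3 + 168*u*x^4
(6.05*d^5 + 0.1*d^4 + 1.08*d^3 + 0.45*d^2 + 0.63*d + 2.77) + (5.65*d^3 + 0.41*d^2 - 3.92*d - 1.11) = 6.05*d^5 + 0.1*d^4 + 6.73*d^3 + 0.86*d^2 - 3.29*d + 1.66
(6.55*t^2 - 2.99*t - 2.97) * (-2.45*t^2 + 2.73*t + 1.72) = -16.0475*t^4 + 25.207*t^3 + 10.3798*t^2 - 13.2509*t - 5.1084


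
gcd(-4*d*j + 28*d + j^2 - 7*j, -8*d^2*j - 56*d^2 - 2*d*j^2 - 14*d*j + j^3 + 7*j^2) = 4*d - j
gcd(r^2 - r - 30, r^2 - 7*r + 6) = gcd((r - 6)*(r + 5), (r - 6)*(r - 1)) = r - 6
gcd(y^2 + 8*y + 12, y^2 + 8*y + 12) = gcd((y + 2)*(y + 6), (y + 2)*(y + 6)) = y^2 + 8*y + 12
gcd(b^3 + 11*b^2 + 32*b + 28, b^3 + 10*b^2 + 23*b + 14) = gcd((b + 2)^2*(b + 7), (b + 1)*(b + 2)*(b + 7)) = b^2 + 9*b + 14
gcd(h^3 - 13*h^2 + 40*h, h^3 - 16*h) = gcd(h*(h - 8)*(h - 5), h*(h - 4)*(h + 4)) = h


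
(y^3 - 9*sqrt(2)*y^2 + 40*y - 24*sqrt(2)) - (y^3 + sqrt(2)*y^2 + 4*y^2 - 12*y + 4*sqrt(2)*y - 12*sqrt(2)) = -10*sqrt(2)*y^2 - 4*y^2 - 4*sqrt(2)*y + 52*y - 12*sqrt(2)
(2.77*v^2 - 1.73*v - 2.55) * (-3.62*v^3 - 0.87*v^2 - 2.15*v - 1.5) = -10.0274*v^5 + 3.8527*v^4 + 4.7806*v^3 + 1.783*v^2 + 8.0775*v + 3.825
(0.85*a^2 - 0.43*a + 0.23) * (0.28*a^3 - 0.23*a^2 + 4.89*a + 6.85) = 0.238*a^5 - 0.3159*a^4 + 4.3198*a^3 + 3.6669*a^2 - 1.8208*a + 1.5755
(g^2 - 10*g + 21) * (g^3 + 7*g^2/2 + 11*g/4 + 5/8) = g^5 - 13*g^4/2 - 45*g^3/4 + 373*g^2/8 + 103*g/2 + 105/8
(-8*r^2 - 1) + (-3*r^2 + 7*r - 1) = -11*r^2 + 7*r - 2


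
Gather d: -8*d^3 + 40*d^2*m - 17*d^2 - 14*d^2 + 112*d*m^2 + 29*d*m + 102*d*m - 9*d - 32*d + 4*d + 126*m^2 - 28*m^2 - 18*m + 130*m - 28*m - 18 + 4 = -8*d^3 + d^2*(40*m - 31) + d*(112*m^2 + 131*m - 37) + 98*m^2 + 84*m - 14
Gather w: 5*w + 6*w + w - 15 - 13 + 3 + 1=12*w - 24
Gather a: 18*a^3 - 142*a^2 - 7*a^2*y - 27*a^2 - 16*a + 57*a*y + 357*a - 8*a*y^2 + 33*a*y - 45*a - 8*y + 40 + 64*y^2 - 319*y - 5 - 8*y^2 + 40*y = 18*a^3 + a^2*(-7*y - 169) + a*(-8*y^2 + 90*y + 296) + 56*y^2 - 287*y + 35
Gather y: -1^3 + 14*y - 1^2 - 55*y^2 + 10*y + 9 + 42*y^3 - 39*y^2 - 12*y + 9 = 42*y^3 - 94*y^2 + 12*y + 16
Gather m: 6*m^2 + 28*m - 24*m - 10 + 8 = 6*m^2 + 4*m - 2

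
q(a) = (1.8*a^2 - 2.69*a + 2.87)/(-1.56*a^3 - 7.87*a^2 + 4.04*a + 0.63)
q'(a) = (3.6*a - 2.69)/(-1.56*a^3 - 7.87*a^2 + 4.04*a + 0.63) + (1.8*a^2 - 2.69*a + 2.87)*(4.68*a^2 + 15.74*a - 4.04)/(-1.56*a^3 - 7.87*a^2 + 4.04*a + 0.63)^2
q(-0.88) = -0.83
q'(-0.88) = -0.76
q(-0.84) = -0.87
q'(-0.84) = -0.86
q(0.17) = 2.28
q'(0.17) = -4.51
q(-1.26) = -0.66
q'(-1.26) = -0.26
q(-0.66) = -1.08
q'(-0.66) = -1.66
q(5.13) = -0.09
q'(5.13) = 0.01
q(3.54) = -0.10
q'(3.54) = 0.01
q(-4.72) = -1.87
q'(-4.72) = 2.30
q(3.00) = -0.11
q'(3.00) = 0.01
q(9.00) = -0.07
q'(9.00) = 0.00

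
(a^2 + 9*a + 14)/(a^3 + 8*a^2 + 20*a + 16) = (a + 7)/(a^2 + 6*a + 8)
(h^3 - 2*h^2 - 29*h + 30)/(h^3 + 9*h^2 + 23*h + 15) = (h^2 - 7*h + 6)/(h^2 + 4*h + 3)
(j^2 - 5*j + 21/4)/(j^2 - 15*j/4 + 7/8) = 2*(2*j - 3)/(4*j - 1)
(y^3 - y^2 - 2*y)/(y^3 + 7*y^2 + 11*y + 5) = y*(y - 2)/(y^2 + 6*y + 5)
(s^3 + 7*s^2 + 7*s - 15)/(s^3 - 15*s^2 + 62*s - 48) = (s^2 + 8*s + 15)/(s^2 - 14*s + 48)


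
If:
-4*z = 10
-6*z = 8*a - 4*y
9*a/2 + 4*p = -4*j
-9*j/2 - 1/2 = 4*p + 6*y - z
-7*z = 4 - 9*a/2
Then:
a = -3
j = 84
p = -645/8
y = -39/4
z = -5/2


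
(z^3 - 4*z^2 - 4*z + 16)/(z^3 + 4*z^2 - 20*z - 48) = (z - 2)/(z + 6)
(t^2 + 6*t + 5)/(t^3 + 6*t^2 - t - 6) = (t + 5)/(t^2 + 5*t - 6)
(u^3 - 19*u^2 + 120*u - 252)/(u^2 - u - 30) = (u^2 - 13*u + 42)/(u + 5)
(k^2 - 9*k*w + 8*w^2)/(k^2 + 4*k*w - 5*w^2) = (k - 8*w)/(k + 5*w)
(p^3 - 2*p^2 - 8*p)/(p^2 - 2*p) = (p^2 - 2*p - 8)/(p - 2)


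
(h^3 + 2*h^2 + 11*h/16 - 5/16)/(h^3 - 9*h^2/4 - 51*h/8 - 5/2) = (4*h^2 + 3*h - 1)/(2*(2*h^2 - 7*h - 4))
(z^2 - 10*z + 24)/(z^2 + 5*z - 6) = (z^2 - 10*z + 24)/(z^2 + 5*z - 6)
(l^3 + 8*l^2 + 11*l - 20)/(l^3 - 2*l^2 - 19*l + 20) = (l + 5)/(l - 5)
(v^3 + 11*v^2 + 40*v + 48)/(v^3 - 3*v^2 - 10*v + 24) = (v^2 + 8*v + 16)/(v^2 - 6*v + 8)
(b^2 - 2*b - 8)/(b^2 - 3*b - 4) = (b + 2)/(b + 1)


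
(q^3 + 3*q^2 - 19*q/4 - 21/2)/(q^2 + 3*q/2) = q + 3/2 - 7/q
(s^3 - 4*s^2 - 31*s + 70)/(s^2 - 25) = (s^2 - 9*s + 14)/(s - 5)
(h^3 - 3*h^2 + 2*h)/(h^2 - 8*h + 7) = h*(h - 2)/(h - 7)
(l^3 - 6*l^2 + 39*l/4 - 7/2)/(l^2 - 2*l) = l - 4 + 7/(4*l)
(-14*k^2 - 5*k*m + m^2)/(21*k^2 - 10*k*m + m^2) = (-2*k - m)/(3*k - m)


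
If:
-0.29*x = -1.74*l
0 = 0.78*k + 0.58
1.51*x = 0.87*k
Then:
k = -0.74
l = -0.07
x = -0.43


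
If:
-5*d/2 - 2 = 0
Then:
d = -4/5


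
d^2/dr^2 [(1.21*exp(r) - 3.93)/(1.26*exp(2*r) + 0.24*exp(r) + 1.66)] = (1.920996*exp(4*r) - 25.322976*exp(3*r) - 18.750312*exp(2*r) + 32.17152*exp(r) + 4.899988)*exp(r)/(2.000376*exp(6*r) + 1.143072*exp(5*r) + 8.123976*exp(4*r) + 3.025728*exp(3*r) + 10.703016*exp(2*r) + 1.984032*exp(r) + 4.574296)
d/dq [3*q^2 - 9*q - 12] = 6*q - 9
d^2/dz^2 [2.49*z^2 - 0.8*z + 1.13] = 4.98000000000000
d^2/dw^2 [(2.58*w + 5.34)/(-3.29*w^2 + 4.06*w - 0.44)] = (-(2.58*w + 5.34)*(6.58*w - 4.06)*(13.16*w - 8.12) + (50.9292*w + 14.1876)*(3.29*w^2 - 4.06*w + 0.44))/(3.29*w^2 - 4.06*w + 0.44)^3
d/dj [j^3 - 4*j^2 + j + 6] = 3*j^2 - 8*j + 1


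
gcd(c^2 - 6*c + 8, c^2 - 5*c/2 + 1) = c - 2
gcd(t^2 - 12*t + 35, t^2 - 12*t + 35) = t^2 - 12*t + 35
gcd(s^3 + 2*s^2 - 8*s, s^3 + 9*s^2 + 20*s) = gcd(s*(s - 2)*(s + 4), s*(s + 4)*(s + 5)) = s^2 + 4*s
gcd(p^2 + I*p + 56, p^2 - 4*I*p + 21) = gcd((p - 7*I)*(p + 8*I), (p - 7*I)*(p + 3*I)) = p - 7*I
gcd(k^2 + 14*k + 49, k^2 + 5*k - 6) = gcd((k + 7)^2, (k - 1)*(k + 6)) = 1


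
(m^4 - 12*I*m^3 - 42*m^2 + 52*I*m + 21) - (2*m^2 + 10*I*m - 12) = m^4 - 12*I*m^3 - 44*m^2 + 42*I*m + 33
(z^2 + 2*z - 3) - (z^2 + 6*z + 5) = -4*z - 8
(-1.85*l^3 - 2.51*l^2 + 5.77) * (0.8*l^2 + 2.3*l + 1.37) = -1.48*l^5 - 6.263*l^4 - 8.3075*l^3 + 1.1773*l^2 + 13.271*l + 7.9049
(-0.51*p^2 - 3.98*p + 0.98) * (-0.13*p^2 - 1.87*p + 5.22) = 0.0663*p^4 + 1.4711*p^3 + 4.653*p^2 - 22.6082*p + 5.1156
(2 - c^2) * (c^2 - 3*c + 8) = -c^4 + 3*c^3 - 6*c^2 - 6*c + 16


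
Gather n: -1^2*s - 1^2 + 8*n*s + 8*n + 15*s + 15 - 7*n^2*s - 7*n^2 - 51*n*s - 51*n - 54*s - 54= n^2*(-7*s - 7) + n*(-43*s - 43) - 40*s - 40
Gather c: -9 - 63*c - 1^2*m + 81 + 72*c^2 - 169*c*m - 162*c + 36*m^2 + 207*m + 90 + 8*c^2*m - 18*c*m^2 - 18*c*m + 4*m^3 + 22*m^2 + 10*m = c^2*(8*m + 72) + c*(-18*m^2 - 187*m - 225) + 4*m^3 + 58*m^2 + 216*m + 162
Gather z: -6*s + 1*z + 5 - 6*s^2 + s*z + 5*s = -6*s^2 - s + z*(s + 1) + 5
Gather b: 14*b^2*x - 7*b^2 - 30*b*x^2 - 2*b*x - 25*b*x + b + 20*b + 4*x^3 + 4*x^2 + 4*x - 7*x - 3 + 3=b^2*(14*x - 7) + b*(-30*x^2 - 27*x + 21) + 4*x^3 + 4*x^2 - 3*x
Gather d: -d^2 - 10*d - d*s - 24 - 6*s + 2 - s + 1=-d^2 + d*(-s - 10) - 7*s - 21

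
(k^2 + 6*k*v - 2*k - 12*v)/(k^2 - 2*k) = (k + 6*v)/k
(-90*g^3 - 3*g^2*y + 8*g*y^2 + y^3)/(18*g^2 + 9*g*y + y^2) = (-15*g^2 + 2*g*y + y^2)/(3*g + y)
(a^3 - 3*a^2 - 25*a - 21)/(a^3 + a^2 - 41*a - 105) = (a + 1)/(a + 5)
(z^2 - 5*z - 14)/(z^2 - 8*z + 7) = (z + 2)/(z - 1)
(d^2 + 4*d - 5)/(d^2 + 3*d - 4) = (d + 5)/(d + 4)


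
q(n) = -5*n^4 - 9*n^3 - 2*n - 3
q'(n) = -20*n^3 - 27*n^2 - 2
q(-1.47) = 5.18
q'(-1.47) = 3.19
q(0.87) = -13.53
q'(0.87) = -35.61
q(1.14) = -27.06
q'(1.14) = -66.72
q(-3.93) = -641.58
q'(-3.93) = 794.96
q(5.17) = -4829.21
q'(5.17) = -3487.45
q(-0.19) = -2.56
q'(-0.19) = -2.84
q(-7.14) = -9707.37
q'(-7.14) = 5901.44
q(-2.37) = -36.20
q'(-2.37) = 112.58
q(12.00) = -119259.00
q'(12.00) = -38450.00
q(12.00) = -119259.00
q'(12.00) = -38450.00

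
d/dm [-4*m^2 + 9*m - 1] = 9 - 8*m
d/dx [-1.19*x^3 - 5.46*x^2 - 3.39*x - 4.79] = -3.57*x^2 - 10.92*x - 3.39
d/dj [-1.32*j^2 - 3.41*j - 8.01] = -2.64*j - 3.41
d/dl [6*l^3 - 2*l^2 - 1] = 2*l*(9*l - 2)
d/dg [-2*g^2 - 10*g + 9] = -4*g - 10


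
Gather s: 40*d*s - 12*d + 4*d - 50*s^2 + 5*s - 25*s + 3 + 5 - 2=-8*d - 50*s^2 + s*(40*d - 20) + 6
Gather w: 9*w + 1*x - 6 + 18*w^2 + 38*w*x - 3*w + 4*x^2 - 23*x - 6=18*w^2 + w*(38*x + 6) + 4*x^2 - 22*x - 12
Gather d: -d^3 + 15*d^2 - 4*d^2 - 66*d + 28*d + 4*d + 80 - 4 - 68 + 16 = -d^3 + 11*d^2 - 34*d + 24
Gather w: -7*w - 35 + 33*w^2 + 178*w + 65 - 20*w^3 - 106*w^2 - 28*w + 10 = -20*w^3 - 73*w^2 + 143*w + 40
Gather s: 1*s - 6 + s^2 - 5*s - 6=s^2 - 4*s - 12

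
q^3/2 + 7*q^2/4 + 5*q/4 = q*(q/2 + 1/2)*(q + 5/2)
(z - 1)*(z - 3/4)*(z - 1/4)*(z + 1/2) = z^4 - 3*z^3/2 + 3*z^2/16 + 13*z/32 - 3/32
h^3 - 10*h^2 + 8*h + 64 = (h - 8)*(h - 4)*(h + 2)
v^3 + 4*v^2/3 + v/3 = v*(v + 1/3)*(v + 1)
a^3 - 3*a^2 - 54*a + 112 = (a - 8)*(a - 2)*(a + 7)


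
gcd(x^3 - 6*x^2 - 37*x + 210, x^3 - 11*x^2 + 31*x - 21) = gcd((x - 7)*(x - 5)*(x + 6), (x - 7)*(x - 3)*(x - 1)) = x - 7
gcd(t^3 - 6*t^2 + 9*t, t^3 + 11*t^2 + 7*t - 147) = t - 3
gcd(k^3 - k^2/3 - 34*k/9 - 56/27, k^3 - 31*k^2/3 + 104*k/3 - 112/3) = k - 7/3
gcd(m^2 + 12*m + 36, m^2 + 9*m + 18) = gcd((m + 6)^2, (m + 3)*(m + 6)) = m + 6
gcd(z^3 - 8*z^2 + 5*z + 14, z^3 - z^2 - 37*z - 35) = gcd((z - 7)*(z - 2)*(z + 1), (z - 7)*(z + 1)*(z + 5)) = z^2 - 6*z - 7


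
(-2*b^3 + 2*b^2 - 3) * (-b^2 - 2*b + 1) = 2*b^5 + 2*b^4 - 6*b^3 + 5*b^2 + 6*b - 3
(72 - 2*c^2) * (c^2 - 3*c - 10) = -2*c^4 + 6*c^3 + 92*c^2 - 216*c - 720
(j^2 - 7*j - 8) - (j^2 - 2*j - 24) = 16 - 5*j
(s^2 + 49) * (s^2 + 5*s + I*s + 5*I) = s^4 + 5*s^3 + I*s^3 + 49*s^2 + 5*I*s^2 + 245*s + 49*I*s + 245*I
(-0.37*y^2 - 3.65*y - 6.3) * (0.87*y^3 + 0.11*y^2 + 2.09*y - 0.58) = -0.3219*y^5 - 3.2162*y^4 - 6.6558*y^3 - 8.1069*y^2 - 11.05*y + 3.654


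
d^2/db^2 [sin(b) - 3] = -sin(b)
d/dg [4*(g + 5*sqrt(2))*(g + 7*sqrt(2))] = 8*g + 48*sqrt(2)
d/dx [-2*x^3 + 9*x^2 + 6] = 6*x*(3 - x)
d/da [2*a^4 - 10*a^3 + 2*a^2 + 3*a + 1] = 8*a^3 - 30*a^2 + 4*a + 3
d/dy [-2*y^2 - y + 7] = -4*y - 1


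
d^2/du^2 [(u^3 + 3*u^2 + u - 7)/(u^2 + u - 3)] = 2*(2*u^3 - 3*u^2 + 15*u + 2)/(u^6 + 3*u^5 - 6*u^4 - 17*u^3 + 18*u^2 + 27*u - 27)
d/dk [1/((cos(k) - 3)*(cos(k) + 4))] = (sin(k) + sin(2*k))/((cos(k) - 3)^2*(cos(k) + 4)^2)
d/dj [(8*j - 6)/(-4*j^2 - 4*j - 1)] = 16*(j - 2)/(8*j^3 + 12*j^2 + 6*j + 1)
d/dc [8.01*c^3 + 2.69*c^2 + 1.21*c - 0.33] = 24.03*c^2 + 5.38*c + 1.21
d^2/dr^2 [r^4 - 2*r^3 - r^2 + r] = 12*r^2 - 12*r - 2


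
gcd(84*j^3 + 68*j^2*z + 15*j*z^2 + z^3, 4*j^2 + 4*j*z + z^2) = 2*j + z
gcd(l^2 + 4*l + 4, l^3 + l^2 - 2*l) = l + 2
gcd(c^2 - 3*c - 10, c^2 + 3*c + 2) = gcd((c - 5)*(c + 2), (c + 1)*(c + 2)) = c + 2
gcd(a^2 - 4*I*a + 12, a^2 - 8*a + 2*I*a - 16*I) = a + 2*I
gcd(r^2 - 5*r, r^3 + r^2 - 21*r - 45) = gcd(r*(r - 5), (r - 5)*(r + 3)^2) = r - 5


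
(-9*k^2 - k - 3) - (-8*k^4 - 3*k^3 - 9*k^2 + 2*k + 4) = 8*k^4 + 3*k^3 - 3*k - 7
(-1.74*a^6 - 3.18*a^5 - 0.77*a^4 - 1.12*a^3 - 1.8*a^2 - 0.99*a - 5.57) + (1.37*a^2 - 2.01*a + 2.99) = -1.74*a^6 - 3.18*a^5 - 0.77*a^4 - 1.12*a^3 - 0.43*a^2 - 3.0*a - 2.58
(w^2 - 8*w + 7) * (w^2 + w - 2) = w^4 - 7*w^3 - 3*w^2 + 23*w - 14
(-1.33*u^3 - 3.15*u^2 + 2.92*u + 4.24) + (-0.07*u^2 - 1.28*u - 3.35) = -1.33*u^3 - 3.22*u^2 + 1.64*u + 0.89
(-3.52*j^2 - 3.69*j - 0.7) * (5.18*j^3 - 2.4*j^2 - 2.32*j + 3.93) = -18.2336*j^5 - 10.6662*j^4 + 13.3964*j^3 - 3.5928*j^2 - 12.8777*j - 2.751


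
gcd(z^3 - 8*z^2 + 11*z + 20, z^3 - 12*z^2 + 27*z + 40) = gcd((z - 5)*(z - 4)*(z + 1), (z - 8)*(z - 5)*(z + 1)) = z^2 - 4*z - 5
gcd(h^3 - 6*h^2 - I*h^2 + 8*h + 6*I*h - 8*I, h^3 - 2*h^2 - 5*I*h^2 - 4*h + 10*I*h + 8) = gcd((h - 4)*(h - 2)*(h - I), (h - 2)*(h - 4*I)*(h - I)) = h^2 + h*(-2 - I) + 2*I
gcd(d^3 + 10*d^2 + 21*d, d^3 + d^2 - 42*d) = d^2 + 7*d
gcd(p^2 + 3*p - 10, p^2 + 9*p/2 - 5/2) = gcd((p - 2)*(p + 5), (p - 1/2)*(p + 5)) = p + 5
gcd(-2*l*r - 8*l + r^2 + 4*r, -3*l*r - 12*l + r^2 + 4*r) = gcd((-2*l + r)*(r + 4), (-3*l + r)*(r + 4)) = r + 4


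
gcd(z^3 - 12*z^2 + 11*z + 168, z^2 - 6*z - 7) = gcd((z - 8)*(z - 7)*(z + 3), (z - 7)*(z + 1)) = z - 7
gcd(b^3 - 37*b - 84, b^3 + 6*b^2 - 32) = b + 4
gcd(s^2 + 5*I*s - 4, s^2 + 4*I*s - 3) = s + I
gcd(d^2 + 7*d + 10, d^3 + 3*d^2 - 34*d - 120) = d + 5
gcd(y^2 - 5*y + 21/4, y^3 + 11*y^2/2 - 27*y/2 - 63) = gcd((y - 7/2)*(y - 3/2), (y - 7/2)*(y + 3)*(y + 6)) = y - 7/2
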